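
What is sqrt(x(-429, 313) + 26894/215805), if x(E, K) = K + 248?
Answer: sqrt(26132582551695)/215805 ≈ 23.688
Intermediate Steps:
x(E, K) = 248 + K
sqrt(x(-429, 313) + 26894/215805) = sqrt((248 + 313) + 26894/215805) = sqrt(561 + 26894*(1/215805)) = sqrt(561 + 26894/215805) = sqrt(121093499/215805) = sqrt(26132582551695)/215805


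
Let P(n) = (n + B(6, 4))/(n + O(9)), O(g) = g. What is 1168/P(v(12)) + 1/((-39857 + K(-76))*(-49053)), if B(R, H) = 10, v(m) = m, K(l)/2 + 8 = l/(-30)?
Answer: 119919951116671/107560295359 ≈ 1114.9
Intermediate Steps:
K(l) = -16 - l/15 (K(l) = -16 + 2*(l/(-30)) = -16 + 2*(l*(-1/30)) = -16 + 2*(-l/30) = -16 - l/15)
P(n) = (10 + n)/(9 + n) (P(n) = (n + 10)/(n + 9) = (10 + n)/(9 + n))
1168/P(v(12)) + 1/((-39857 + K(-76))*(-49053)) = 1168/(((10 + 12)/(9 + 12))) + 1/(-39857 + (-16 - 1/15*(-76))*(-49053)) = 1168/((22/21)) - 1/49053/(-39857 + (-16 + 76/15)) = 1168/(((1/21)*22)) - 1/49053/(-39857 - 164/15) = 1168/(22/21) - 1/49053/(-598019/15) = 1168*(21/22) - 15/598019*(-1/49053) = 12264/11 + 5/9778208669 = 119919951116671/107560295359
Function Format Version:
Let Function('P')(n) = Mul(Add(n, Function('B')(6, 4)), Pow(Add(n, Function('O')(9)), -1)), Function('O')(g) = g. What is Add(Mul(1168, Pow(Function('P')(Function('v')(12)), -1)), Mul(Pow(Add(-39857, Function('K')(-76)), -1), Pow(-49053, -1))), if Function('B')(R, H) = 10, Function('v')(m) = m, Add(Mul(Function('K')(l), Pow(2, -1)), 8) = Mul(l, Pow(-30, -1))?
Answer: Rational(119919951116671, 107560295359) ≈ 1114.9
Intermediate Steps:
Function('K')(l) = Add(-16, Mul(Rational(-1, 15), l)) (Function('K')(l) = Add(-16, Mul(2, Mul(l, Pow(-30, -1)))) = Add(-16, Mul(2, Mul(l, Rational(-1, 30)))) = Add(-16, Mul(2, Mul(Rational(-1, 30), l))) = Add(-16, Mul(Rational(-1, 15), l)))
Function('P')(n) = Mul(Pow(Add(9, n), -1), Add(10, n)) (Function('P')(n) = Mul(Add(n, 10), Pow(Add(n, 9), -1)) = Mul(Add(10, n), Pow(Add(9, n), -1)) = Mul(Pow(Add(9, n), -1), Add(10, n)))
Add(Mul(1168, Pow(Function('P')(Function('v')(12)), -1)), Mul(Pow(Add(-39857, Function('K')(-76)), -1), Pow(-49053, -1))) = Add(Mul(1168, Pow(Mul(Pow(Add(9, 12), -1), Add(10, 12)), -1)), Mul(Pow(Add(-39857, Add(-16, Mul(Rational(-1, 15), -76))), -1), Pow(-49053, -1))) = Add(Mul(1168, Pow(Mul(Pow(21, -1), 22), -1)), Mul(Pow(Add(-39857, Add(-16, Rational(76, 15))), -1), Rational(-1, 49053))) = Add(Mul(1168, Pow(Mul(Rational(1, 21), 22), -1)), Mul(Pow(Add(-39857, Rational(-164, 15)), -1), Rational(-1, 49053))) = Add(Mul(1168, Pow(Rational(22, 21), -1)), Mul(Pow(Rational(-598019, 15), -1), Rational(-1, 49053))) = Add(Mul(1168, Rational(21, 22)), Mul(Rational(-15, 598019), Rational(-1, 49053))) = Add(Rational(12264, 11), Rational(5, 9778208669)) = Rational(119919951116671, 107560295359)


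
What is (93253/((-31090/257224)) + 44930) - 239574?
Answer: -15019195816/15545 ≈ -9.6618e+5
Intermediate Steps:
(93253/((-31090/257224)) + 44930) - 239574 = (93253/((-31090*1/257224)) + 44930) - 239574 = (93253/(-15545/128612) + 44930) - 239574 = (93253*(-128612/15545) + 44930) - 239574 = (-11993454836/15545 + 44930) - 239574 = -11295017986/15545 - 239574 = -15019195816/15545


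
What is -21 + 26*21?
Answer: 525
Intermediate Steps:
-21 + 26*21 = -21 + 546 = 525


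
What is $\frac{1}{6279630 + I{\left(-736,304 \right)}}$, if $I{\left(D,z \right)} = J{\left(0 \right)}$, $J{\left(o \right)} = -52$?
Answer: $\frac{1}{6279578} \approx 1.5925 \cdot 10^{-7}$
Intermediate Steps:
$I{\left(D,z \right)} = -52$
$\frac{1}{6279630 + I{\left(-736,304 \right)}} = \frac{1}{6279630 - 52} = \frac{1}{6279578}$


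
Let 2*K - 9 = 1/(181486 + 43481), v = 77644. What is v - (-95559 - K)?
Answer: 38965971653/224967 ≈ 1.7321e+5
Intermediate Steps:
K = 1012352/224967 (K = 9/2 + 1/(2*(181486 + 43481)) = 9/2 + (1/2)/224967 = 9/2 + (1/2)*(1/224967) = 9/2 + 1/449934 = 1012352/224967 ≈ 4.5000)
v - (-95559 - K) = 77644 - (-95559 - 1*1012352/224967) = 77644 - (-95559 - 1012352/224967) = 77644 - 1*(-21498633905/224967) = 77644 + 21498633905/224967 = 38965971653/224967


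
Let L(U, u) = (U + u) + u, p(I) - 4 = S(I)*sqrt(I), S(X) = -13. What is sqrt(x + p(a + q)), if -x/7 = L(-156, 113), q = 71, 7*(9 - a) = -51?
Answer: sqrt(-23814 - 91*sqrt(4277))/7 ≈ 24.647*I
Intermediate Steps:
a = 114/7 (a = 9 - 1/7*(-51) = 9 + 51/7 = 114/7 ≈ 16.286)
p(I) = 4 - 13*sqrt(I)
L(U, u) = U + 2*u
x = -490 (x = -7*(-156 + 2*113) = -7*(-156 + 226) = -7*70 = -490)
sqrt(x + p(a + q)) = sqrt(-490 + (4 - 13*sqrt(114/7 + 71))) = sqrt(-490 + (4 - 13*sqrt(4277)/7)) = sqrt(-486 - 13*sqrt(4277)/7)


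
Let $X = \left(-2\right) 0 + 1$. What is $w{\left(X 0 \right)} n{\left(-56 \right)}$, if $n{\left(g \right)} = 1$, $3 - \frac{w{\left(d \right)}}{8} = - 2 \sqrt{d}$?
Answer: $24$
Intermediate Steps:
$X = 1$ ($X = 0 + 1 = 1$)
$w{\left(d \right)} = 24 + 16 \sqrt{d}$ ($w{\left(d \right)} = 24 - 8 \left(- 2 \sqrt{d}\right) = 24 + 16 \sqrt{d}$)
$w{\left(X 0 \right)} n{\left(-56 \right)} = \left(24 + 16 \sqrt{1 \cdot 0}\right) 1 = \left(24 + 16 \sqrt{0}\right) 1 = \left(24 + 16 \cdot 0\right) 1 = \left(24 + 0\right) 1 = 24 \cdot 1 = 24$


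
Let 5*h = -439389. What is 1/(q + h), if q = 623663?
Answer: 5/2678926 ≈ 1.8664e-6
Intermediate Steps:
h = -439389/5 (h = (1/5)*(-439389) = -439389/5 ≈ -87878.)
1/(q + h) = 1/(623663 - 439389/5) = 1/(2678926/5) = 5/2678926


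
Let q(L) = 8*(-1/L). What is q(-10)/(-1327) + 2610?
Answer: 17317346/6635 ≈ 2610.0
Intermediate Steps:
q(L) = -8/L
q(-10)/(-1327) + 2610 = -8/(-10)/(-1327) + 2610 = -8*(-⅒)*(-1/1327) + 2610 = (⅘)*(-1/1327) + 2610 = -4/6635 + 2610 = 17317346/6635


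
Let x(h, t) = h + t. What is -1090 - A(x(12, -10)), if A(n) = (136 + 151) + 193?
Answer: -1570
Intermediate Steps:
A(n) = 480 (A(n) = 287 + 193 = 480)
-1090 - A(x(12, -10)) = -1090 - 1*480 = -1090 - 480 = -1570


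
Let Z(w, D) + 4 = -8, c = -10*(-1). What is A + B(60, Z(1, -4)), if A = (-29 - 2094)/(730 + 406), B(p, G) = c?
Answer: 9237/1136 ≈ 8.1312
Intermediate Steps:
c = 10
Z(w, D) = -12 (Z(w, D) = -4 - 8 = -12)
B(p, G) = 10
A = -2123/1136 ≈ -1.8688
A + B(60, Z(1, -4)) = -2123/1136 + 10 = 9237/1136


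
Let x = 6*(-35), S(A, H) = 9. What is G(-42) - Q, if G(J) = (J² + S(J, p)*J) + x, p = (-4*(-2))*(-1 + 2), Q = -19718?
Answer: 20894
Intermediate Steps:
p = 8 (p = 8*1 = 8)
x = -210
G(J) = -210 + J² + 9*J (G(J) = (J² + 9*J) - 210 = -210 + J² + 9*J)
G(-42) - Q = (-210 + (-42)² + 9*(-42)) - 1*(-19718) = (-210 + 1764 - 378) + 19718 = 1176 + 19718 = 20894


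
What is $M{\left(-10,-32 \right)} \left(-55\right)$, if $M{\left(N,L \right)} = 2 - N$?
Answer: $-660$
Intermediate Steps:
$M{\left(-10,-32 \right)} \left(-55\right) = \left(2 - -10\right) \left(-55\right) = \left(2 + 10\right) \left(-55\right) = 12 \left(-55\right) = -660$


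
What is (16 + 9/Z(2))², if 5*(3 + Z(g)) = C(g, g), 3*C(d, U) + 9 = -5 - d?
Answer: 707281/3721 ≈ 190.08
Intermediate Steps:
C(d, U) = -14/3 - d/3 (C(d, U) = -3 + (-5 - d)/3 = -3 + (-5/3 - d/3) = -14/3 - d/3)
Z(g) = -59/15 - g/15 (Z(g) = -3 + (-14/3 - g/3)/5 = -3 + (-14/15 - g/15) = -59/15 - g/15)
(16 + 9/Z(2))² = (16 + 9/(-59/15 - 1/15*2))² = (16 + 9/(-59/15 - 2/15))² = (16 + 9/(-61/15))² = (16 + 9*(-15/61))² = (16 - 135/61)² = (841/61)² = 707281/3721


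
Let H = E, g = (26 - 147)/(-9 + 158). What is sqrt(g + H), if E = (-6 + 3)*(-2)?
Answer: sqrt(115177)/149 ≈ 2.2777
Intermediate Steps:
E = 6 (E = -3*(-2) = 6)
g = -121/149 ≈ -0.81208
H = 6
sqrt(g + H) = sqrt(-121/149 + 6) = sqrt(773/149) = sqrt(115177)/149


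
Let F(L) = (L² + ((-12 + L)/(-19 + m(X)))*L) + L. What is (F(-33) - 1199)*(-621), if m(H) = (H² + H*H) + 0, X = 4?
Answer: 232254/13 ≈ 17866.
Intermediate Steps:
m(H) = 2*H² (m(H) = (H² + H²) + 0 = 2*H² + 0 = 2*H²)
F(L) = L + L² + L*(-12/13 + L/13) (F(L) = (L² + ((-12 + L)/(-19 + 2*4²))*L) + L = (L² + ((-12 + L)/(-19 + 2*16))*L) + L = (L² + ((-12 + L)/(-19 + 32))*L) + L = (L² + ((-12 + L)/13)*L) + L = (L² + ((-12 + L)*(1/13))*L) + L = (L² + (-12/13 + L/13)*L) + L = (L² + L*(-12/13 + L/13)) + L = L + L² + L*(-12/13 + L/13))
(F(-33) - 1199)*(-621) = ((1/13)*(-33)*(1 + 14*(-33)) - 1199)*(-621) = ((1/13)*(-33)*(1 - 462) - 1199)*(-621) = ((1/13)*(-33)*(-461) - 1199)*(-621) = (15213/13 - 1199)*(-621) = -374/13*(-621) = 232254/13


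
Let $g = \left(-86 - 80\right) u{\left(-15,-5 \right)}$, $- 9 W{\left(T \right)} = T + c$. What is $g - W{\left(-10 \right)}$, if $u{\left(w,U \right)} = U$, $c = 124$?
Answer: $\frac{2528}{3} \approx 842.67$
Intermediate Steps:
$W{\left(T \right)} = - \frac{124}{9} - \frac{T}{9}$ ($W{\left(T \right)} = - \frac{T + 124}{9} = - \frac{124 + T}{9} = - \frac{124}{9} - \frac{T}{9}$)
$g = 830$ ($g = \left(-86 - 80\right) \left(-5\right) = \left(-166\right) \left(-5\right) = 830$)
$g - W{\left(-10 \right)} = 830 - \left(- \frac{124}{9} - - \frac{10}{9}\right) = 830 - \left(- \frac{124}{9} + \frac{10}{9}\right) = 830 - - \frac{38}{3} = 830 + \frac{38}{3} = \frac{2528}{3}$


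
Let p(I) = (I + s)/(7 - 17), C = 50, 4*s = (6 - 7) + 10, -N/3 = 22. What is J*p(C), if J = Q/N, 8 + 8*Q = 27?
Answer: 361/1920 ≈ 0.18802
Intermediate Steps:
N = -66 (N = -3*22 = -66)
Q = 19/8 (Q = -1 + (⅛)*27 = -1 + 27/8 = 19/8 ≈ 2.3750)
s = 9/4 (s = ((6 - 7) + 10)/4 = (-1 + 10)/4 = (¼)*9 = 9/4 ≈ 2.2500)
J = -19/528 (J = (19/8)/(-66) = (19/8)*(-1/66) = -19/528 ≈ -0.035985)
p(I) = -9/40 - I/10 (p(I) = (I + 9/4)/(7 - 17) = (9/4 + I)/(-10) = (9/4 + I)*(-⅒) = -9/40 - I/10)
J*p(C) = -19*(-9/40 - ⅒*50)/528 = -19*(-9/40 - 5)/528 = -19/528*(-209/40) = 361/1920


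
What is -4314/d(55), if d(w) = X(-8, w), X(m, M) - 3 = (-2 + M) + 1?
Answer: -1438/19 ≈ -75.684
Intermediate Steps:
X(m, M) = 2 + M (X(m, M) = 3 + ((-2 + M) + 1) = 3 + (-1 + M) = 2 + M)
d(w) = 2 + w
-4314/d(55) = -4314/(2 + 55) = -4314/57 = -4314*1/57 = -1438/19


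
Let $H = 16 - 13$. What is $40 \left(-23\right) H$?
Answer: $-2760$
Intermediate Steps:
$H = 3$
$40 \left(-23\right) H = 40 \left(-23\right) 3 = \left(-920\right) 3 = -2760$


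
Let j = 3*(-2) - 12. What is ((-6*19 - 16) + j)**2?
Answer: 21904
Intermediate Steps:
j = -18 (j = -6 - 12 = -18)
((-6*19 - 16) + j)**2 = ((-6*19 - 16) - 18)**2 = ((-114 - 16) - 18)**2 = (-130 - 18)**2 = (-148)**2 = 21904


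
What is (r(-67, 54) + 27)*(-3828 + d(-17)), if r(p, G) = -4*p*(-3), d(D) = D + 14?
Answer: 2976687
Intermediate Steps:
d(D) = 14 + D
r(p, G) = 12*p
(r(-67, 54) + 27)*(-3828 + d(-17)) = (12*(-67) + 27)*(-3828 + (14 - 17)) = (-804 + 27)*(-3828 - 3) = -777*(-3831) = 2976687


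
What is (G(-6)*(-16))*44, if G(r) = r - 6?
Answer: 8448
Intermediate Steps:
G(r) = -6 + r
(G(-6)*(-16))*44 = ((-6 - 6)*(-16))*44 = -12*(-16)*44 = 192*44 = 8448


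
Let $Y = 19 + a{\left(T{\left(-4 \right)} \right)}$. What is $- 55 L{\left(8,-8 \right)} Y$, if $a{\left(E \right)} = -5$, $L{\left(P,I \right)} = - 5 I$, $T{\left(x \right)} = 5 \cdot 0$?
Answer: $-30800$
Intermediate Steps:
$T{\left(x \right)} = 0$
$Y = 14$ ($Y = 19 - 5 = 14$)
$- 55 L{\left(8,-8 \right)} Y = - 55 \left(\left(-5\right) \left(-8\right)\right) 14 = \left(-55\right) 40 \cdot 14 = \left(-2200\right) 14 = -30800$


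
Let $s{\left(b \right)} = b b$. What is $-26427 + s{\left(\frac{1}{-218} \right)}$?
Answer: $- \frac{1255916747}{47524} \approx -26427.0$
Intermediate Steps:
$s{\left(b \right)} = b^{2}$
$-26427 + s{\left(\frac{1}{-218} \right)} = -26427 + \left(\frac{1}{-218}\right)^{2} = -26427 + \left(- \frac{1}{218}\right)^{2} = -26427 + \frac{1}{47524} = - \frac{1255916747}{47524}$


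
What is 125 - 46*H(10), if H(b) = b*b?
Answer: -4475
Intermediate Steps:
H(b) = b**2
125 - 46*H(10) = 125 - 46*10**2 = 125 - 46*100 = 125 - 4600 = -4475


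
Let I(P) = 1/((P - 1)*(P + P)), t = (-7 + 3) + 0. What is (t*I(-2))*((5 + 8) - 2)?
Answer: -11/3 ≈ -3.6667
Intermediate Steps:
t = -4 (t = -4 + 0 = -4)
I(P) = 1/(2*P*(-1 + P)) (I(P) = 1/((-1 + P)*(2*P)) = 1/(2*P*(-1 + P)))
(t*I(-2))*((5 + 8) - 2) = (-2/((-2)*(-1 - 2)))*((5 + 8) - 2) = (-2*(-1)/(2*(-3)))*(13 - 2) = -2*(-1)*(-1)/(2*3)*11 = -4*1/12*11 = -⅓*11 = -11/3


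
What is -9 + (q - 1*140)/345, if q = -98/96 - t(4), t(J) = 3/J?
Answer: -31169/3312 ≈ -9.4109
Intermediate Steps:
q = -85/48 (q = -98/96 - 3/4 = -98*1/96 - 3/4 = -49/48 - 1*¾ = -49/48 - ¾ = -85/48 ≈ -1.7708)
-9 + (q - 1*140)/345 = -9 + (-85/48 - 1*140)/345 = -9 + (-85/48 - 140)*(1/345) = -9 - 6805/48*1/345 = -9 - 1361/3312 = -31169/3312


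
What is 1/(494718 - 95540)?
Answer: 1/399178 ≈ 2.5051e-6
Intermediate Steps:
1/(494718 - 95540) = 1/399178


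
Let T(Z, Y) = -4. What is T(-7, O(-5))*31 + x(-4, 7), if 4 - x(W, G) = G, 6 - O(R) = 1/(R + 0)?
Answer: -127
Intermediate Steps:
O(R) = 6 - 1/R (O(R) = 6 - 1/(R + 0) = 6 - 1/R)
x(W, G) = 4 - G
T(-7, O(-5))*31 + x(-4, 7) = -4*31 + (4 - 1*7) = -124 + (4 - 7) = -124 - 3 = -127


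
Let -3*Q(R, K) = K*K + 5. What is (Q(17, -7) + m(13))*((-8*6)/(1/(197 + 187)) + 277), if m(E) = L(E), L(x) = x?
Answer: 90775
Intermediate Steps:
m(E) = E
Q(R, K) = -5/3 - K²/3 (Q(R, K) = -(K*K + 5)/3 = -(K² + 5)/3 = -(5 + K²)/3 = -5/3 - K²/3)
(Q(17, -7) + m(13))*((-8*6)/(1/(197 + 187)) + 277) = ((-5/3 - ⅓*(-7)²) + 13)*((-8*6)/(1/(197 + 187)) + 277) = ((-5/3 - ⅓*49) + 13)*(-48/(1/384) + 277) = ((-5/3 - 49/3) + 13)*(-48/1/384 + 277) = (-18 + 13)*(-48*384 + 277) = -5*(-18432 + 277) = -5*(-18155) = 90775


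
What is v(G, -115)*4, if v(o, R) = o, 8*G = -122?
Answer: -61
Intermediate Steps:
G = -61/4 (G = (1/8)*(-122) = -61/4 ≈ -15.250)
v(G, -115)*4 = -61/4*4 = -61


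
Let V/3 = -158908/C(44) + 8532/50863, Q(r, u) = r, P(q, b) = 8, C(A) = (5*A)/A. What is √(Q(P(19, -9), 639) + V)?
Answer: 2*I*√1541495424024070/254315 ≈ 308.77*I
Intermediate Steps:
C(A) = 5
V = -24247484832/254315 (V = 3*(-158908/5 + 8532/50863) = 3*(-8082494944/254315) = -24247484832/254315 ≈ -95344.)
√(Q(P(19, -9), 639) + V) = √(8 - 24247484832/254315) = √(-24245450312/254315) = 2*I*√1541495424024070/254315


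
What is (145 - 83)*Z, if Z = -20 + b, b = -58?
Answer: -4836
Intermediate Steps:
Z = -78 (Z = -20 - 58 = -78)
(145 - 83)*Z = (145 - 83)*(-78) = 62*(-78) = -4836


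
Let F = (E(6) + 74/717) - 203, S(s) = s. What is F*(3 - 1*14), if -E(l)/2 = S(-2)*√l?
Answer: 1600247/717 - 44*√6 ≈ 2124.1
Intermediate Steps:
E(l) = 4*√l (E(l) = -(-4)*√l = 4*√l)
F = -145477/717 + 4*√6 (F = (4*√6 + 74/717) - 203 = (74/717 + 4*√6) - 203 = -145477/717 + 4*√6 ≈ -193.10)
F*(3 - 1*14) = (-145477/717 + 4*√6)*(3 - 1*14) = (-145477/717 + 4*√6)*(3 - 14) = (-145477/717 + 4*√6)*(-11) = 1600247/717 - 44*√6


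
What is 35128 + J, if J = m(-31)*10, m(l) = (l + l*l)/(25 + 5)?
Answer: 35438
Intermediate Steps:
m(l) = l/30 + l²/30 (m(l) = (l + l²)/30 = (l + l²)*(1/30) = l/30 + l²/30)
J = 310 (J = ((1/30)*(-31)*(1 - 31))*10 = ((1/30)*(-31)*(-30))*10 = 31*10 = 310)
35128 + J = 35128 + 310 = 35438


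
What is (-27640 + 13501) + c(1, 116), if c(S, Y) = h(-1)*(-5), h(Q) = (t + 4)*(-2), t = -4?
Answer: -14139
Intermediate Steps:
h(Q) = 0 (h(Q) = (-4 + 4)*(-2) = 0*(-2) = 0)
c(S, Y) = 0 (c(S, Y) = 0*(-5) = 0)
(-27640 + 13501) + c(1, 116) = (-27640 + 13501) + 0 = -14139 + 0 = -14139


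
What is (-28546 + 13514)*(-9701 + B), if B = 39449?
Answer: -447171936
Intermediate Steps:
(-28546 + 13514)*(-9701 + B) = (-28546 + 13514)*(-9701 + 39449) = -15032*29748 = -447171936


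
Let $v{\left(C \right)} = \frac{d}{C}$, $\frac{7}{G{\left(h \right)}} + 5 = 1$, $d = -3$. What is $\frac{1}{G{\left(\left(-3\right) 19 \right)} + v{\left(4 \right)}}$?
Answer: $- \frac{2}{5} \approx -0.4$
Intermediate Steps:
$G{\left(h \right)} = - \frac{7}{4}$ ($G{\left(h \right)} = \frac{7}{-5 + 1} = \frac{7}{-4} = 7 \left(- \frac{1}{4}\right) = - \frac{7}{4}$)
$v{\left(C \right)} = - \frac{3}{C}$
$\frac{1}{G{\left(\left(-3\right) 19 \right)} + v{\left(4 \right)}} = \frac{1}{- \frac{7}{4} - \frac{3}{4}} = \frac{1}{- \frac{5}{2}} = - \frac{2}{5}$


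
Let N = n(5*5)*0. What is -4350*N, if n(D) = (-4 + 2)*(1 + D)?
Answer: 0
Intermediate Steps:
n(D) = -2 - 2*D (n(D) = -2*(1 + D) = -2 - 2*D)
N = 0 (N = (-2 - 10*5)*0 = (-2 - 2*25)*0 = (-2 - 50)*0 = -52*0 = 0)
-4350*N = -4350*0 = 0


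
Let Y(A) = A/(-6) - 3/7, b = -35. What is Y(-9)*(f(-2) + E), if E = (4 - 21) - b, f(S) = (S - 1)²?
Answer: 405/14 ≈ 28.929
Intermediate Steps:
Y(A) = -3/7 - A/6 (Y(A) = A*(-⅙) - 3*⅐ = -A/6 - 3/7 = -3/7 - A/6)
f(S) = (-1 + S)²
E = 18 (E = (4 - 21) - 1*(-35) = -17 + 35 = 18)
Y(-9)*(f(-2) + E) = (-3/7 - ⅙*(-9))*((-1 - 2)² + 18) = (-3/7 + 3/2)*((-3)² + 18) = 15*(9 + 18)/14 = (15/14)*27 = 405/14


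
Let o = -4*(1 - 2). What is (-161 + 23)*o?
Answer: -552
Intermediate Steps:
o = 4 (o = -4*(-1) = 4)
(-161 + 23)*o = (-161 + 23)*4 = -138*4 = -552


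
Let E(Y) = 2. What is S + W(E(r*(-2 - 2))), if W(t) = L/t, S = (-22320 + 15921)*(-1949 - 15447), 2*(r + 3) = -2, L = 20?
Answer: 111317014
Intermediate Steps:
r = -4 (r = -3 + (½)*(-2) = -3 - 1 = -4)
S = 111317004 (S = -6399*(-17396) = 111317004)
W(t) = 20/t
S + W(E(r*(-2 - 2))) = 111317004 + 20/2 = 111317004 + 20*(½) = 111317004 + 10 = 111317014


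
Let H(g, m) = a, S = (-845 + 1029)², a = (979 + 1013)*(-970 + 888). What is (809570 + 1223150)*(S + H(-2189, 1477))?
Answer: -263212847360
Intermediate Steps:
a = -163344 (a = 1992*(-82) = -163344)
S = 33856 (S = 184² = 33856)
H(g, m) = -163344
(809570 + 1223150)*(S + H(-2189, 1477)) = (809570 + 1223150)*(33856 - 163344) = 2032720*(-129488) = -263212847360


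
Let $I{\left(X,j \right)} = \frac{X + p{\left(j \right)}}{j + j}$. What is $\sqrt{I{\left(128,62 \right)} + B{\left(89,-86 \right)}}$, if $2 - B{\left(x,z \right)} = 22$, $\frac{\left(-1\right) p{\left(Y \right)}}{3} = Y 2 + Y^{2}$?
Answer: $\frac{18 i \sqrt{341}}{31} \approx 10.722 i$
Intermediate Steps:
$p{\left(Y \right)} = - 6 Y - 3 Y^{2}$ ($p{\left(Y \right)} = - 3 \left(Y 2 + Y^{2}\right) = - 3 \left(2 Y + Y^{2}\right) = - 3 \left(Y^{2} + 2 Y\right) = - 6 Y - 3 Y^{2}$)
$B{\left(x,z \right)} = -20$ ($B{\left(x,z \right)} = 2 - 22 = -20$)
$I{\left(X,j \right)} = \frac{X - 3 j \left(2 + j\right)}{2 j}$ ($I{\left(X,j \right)} = \frac{X - 3 j \left(2 + j\right)}{j + j} = \frac{X - 3 j \left(2 + j\right)}{2 j}$)
$\sqrt{I{\left(128,62 \right)} + B{\left(89,-86 \right)}} = \sqrt{\frac{128 - 186 \left(2 + 62\right)}{2 \cdot 62} - 20} = \sqrt{\frac{1}{2} \cdot \frac{1}{62} \left(128 - 186 \cdot 64\right) - 20} = \sqrt{\frac{1}{2} \cdot \frac{1}{62} \left(128 - 11904\right) - 20} = \sqrt{\frac{1}{2} \cdot \frac{1}{62} \left(-11776\right) - 20} = \sqrt{- \frac{2944}{31} - 20} = \sqrt{- \frac{3564}{31}} = \frac{18 i \sqrt{341}}{31}$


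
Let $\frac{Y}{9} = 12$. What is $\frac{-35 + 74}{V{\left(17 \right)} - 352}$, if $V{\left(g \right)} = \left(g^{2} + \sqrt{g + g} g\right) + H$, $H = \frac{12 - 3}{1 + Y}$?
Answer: $\frac{14576679}{34855271} + \frac{7877103 \sqrt{34}}{69710542} \approx 1.0771$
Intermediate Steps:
$Y = 108$ ($Y = 9 \cdot 12 = 108$)
$H = \frac{9}{109}$ ($H = \frac{12 - 3}{1 + 108} = \frac{9}{109} \approx 0.082569$)
$V{\left(g \right)} = \frac{9}{109} + g^{2} + \sqrt{2} g^{\frac{3}{2}}$ ($V{\left(g \right)} = \left(g^{2} + \sqrt{g + g} g\right) + \frac{9}{109} = \left(g^{2} + \sqrt{2 g} g\right) + \frac{9}{109} = \left(g^{2} + \sqrt{2} \sqrt{g} g\right) + \frac{9}{109} = \left(g^{2} + \sqrt{2} g^{\frac{3}{2}}\right) + \frac{9}{109} = \frac{9}{109} + g^{2} + \sqrt{2} g^{\frac{3}{2}}$)
$\frac{-35 + 74}{V{\left(17 \right)} - 352} = \frac{-35 + 74}{\left(\frac{9}{109} + 17^{2} + \sqrt{2} \cdot 17^{\frac{3}{2}}\right) - 352} = \frac{39}{\left(\frac{9}{109} + 289 + \sqrt{2} \cdot 17 \sqrt{17}\right) - 352} = \frac{39}{\left(\frac{9}{109} + 289 + 17 \sqrt{34}\right) - 352} = \frac{39}{\left(\frac{31510}{109} + 17 \sqrt{34}\right) - 352} = \frac{39}{- \frac{6858}{109} + 17 \sqrt{34}}$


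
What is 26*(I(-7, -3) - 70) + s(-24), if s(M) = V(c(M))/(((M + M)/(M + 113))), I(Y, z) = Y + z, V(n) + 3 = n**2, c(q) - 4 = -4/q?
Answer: -3640253/1728 ≈ -2106.6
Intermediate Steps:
c(q) = 4 - 4/q
V(n) = -3 + n**2
s(M) = (-3 + (4 - 4/M)**2)*(113 + M)/(2*M) (s(M) = (-3 + (4 - 4/M)**2)/(((M + M)/(M + 113))) = (-3 + (4 - 4/M)**2)/(((2*M)/(113 + M))) = (-3 + (4 - 4/M)**2)/((2*M/(113 + M))) = (-3 + (4 - 4/M)**2)*((113 + M)/(2*M)) = (-3 + (4 - 4/M)**2)*(113 + M)/(2*M))
26*(I(-7, -3) - 70) + s(-24) = 26*((-7 - 3) - 70) + (1/2)*(113 - 24)*(-3*(-24)**2 + 16*(-1 - 24)**2)/(-24)**3 = 26*(-10 - 70) + (1/2)*(-1/13824)*89*(-3*576 + 16*(-25)**2) = 26*(-80) + (1/2)*(-1/13824)*89*(-1728 + 16*625) = -2080 + (1/2)*(-1/13824)*89*(-1728 + 10000) = -2080 + (1/2)*(-1/13824)*89*8272 = -2080 - 46013/1728 = -3640253/1728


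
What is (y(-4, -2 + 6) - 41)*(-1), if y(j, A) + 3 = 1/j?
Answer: 177/4 ≈ 44.250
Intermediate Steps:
y(j, A) = -3 + 1/j
(y(-4, -2 + 6) - 41)*(-1) = ((-3 + 1/(-4)) - 41)*(-1) = ((-3 - 1/4) - 41)*(-1) = (-13/4 - 41)*(-1) = -177/4*(-1) = 177/4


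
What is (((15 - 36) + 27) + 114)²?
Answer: 14400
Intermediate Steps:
(((15 - 36) + 27) + 114)² = ((-21 + 27) + 114)² = (6 + 114)² = 120² = 14400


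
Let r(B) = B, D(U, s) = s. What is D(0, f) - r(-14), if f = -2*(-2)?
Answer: 18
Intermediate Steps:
f = 4
D(0, f) - r(-14) = 4 - 1*(-14) = 4 + 14 = 18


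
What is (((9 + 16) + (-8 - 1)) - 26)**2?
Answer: 100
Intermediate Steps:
(((9 + 16) + (-8 - 1)) - 26)**2 = ((25 - 9) - 26)**2 = (16 - 26)**2 = (-10)**2 = 100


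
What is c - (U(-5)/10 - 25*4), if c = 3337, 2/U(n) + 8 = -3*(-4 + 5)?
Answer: 189036/55 ≈ 3437.0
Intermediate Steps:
U(n) = -2/11 (U(n) = 2/(-8 - 3*(-4 + 5)) = 2/(-8 - 3*1) = 2/(-8 - 3) = 2/(-11) = 2*(-1/11) = -2/11)
c - (U(-5)/10 - 25*4) = 3337 - (-2/11/10 - 25*4) = 3337 - (-2/11*1/10 - 100) = 3337 - (-1/55 - 100) = 3337 - 1*(-5501/55) = 3337 + 5501/55 = 189036/55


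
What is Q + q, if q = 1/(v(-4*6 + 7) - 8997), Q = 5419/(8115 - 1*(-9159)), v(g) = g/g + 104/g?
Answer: 138168071/440590644 ≈ 0.31360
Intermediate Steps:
v(g) = 1 + 104/g
Q = 5419/17274 (Q = 5419/(8115 + 9159) = 5419/17274 ≈ 0.31371)
q = -17/153036 (q = 1/((104 + (-4*6 + 7))/(-4*6 + 7) - 8997) = 1/((104 + (-24 + 7))/(-24 + 7) - 8997) = 1/((104 - 17)/(-17) - 8997) = 1/(-1/17*87 - 8997) = 1/(-87/17 - 8997) = 1/(-153036/17) = -17/153036 ≈ -0.00011109)
Q + q = 5419/17274 - 17/153036 = 138168071/440590644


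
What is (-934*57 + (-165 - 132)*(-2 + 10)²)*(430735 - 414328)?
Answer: -1185340122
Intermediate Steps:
(-934*57 + (-165 - 132)*(-2 + 10)²)*(430735 - 414328) = (-53238 - 297*8²)*16407 = (-53238 - 297*64)*16407 = (-53238 - 19008)*16407 = -72246*16407 = -1185340122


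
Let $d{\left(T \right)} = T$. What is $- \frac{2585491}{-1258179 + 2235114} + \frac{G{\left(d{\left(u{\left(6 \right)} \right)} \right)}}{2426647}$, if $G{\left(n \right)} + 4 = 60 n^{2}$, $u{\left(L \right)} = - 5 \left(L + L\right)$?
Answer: $- \frac{6063059926417}{2370676386945} \approx -2.5575$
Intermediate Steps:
$u{\left(L \right)} = - 10 L$ ($u{\left(L \right)} = - 5 \cdot 2 L = - 10 L$)
$G{\left(n \right)} = -4 + 60 n^{2}$
$- \frac{2585491}{-1258179 + 2235114} + \frac{G{\left(d{\left(u{\left(6 \right)} \right)} \right)}}{2426647} = - \frac{2585491}{-1258179 + 2235114} + \frac{-4 + 60 \left(\left(-10\right) 6\right)^{2}}{2426647} = - \frac{2585491}{976935} + \left(-4 + 60 \left(-60\right)^{2}\right) \frac{1}{2426647} = \left(-2585491\right) \frac{1}{976935} + \left(-4 + 60 \cdot 3600\right) \frac{1}{2426647} = - \frac{2585491}{976935} + \left(-4 + 216000\right) \frac{1}{2426647} = - \frac{2585491}{976935} + 215996 \cdot \frac{1}{2426647} = - \frac{2585491}{976935} + \frac{215996}{2426647} = - \frac{6063059926417}{2370676386945}$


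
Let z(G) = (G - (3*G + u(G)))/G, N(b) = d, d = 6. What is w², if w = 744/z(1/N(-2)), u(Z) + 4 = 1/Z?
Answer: 138384/49 ≈ 2824.2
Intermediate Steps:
N(b) = 6
u(Z) = -4 + 1/Z
z(G) = (4 - 1/G - 2*G)/G (z(G) = (G - (3*G + (-4 + 1/G)))/G = (G - (-4 + 1/G + 3*G))/G = (G + (4 - 1/G - 3*G))/G = (4 - 1/G - 2*G)/G)
w = -372/7 (w = 744/(-2 - 1/(1/6)² + 4/(1/6)) = 744/(-2 - 1/6⁻² + 4/(⅙)) = 744/(-2 - 1*36 + 4*6) = 744/(-2 - 36 + 24) = 744/(-14) = 744*(-1/14) = -372/7 ≈ -53.143)
w² = (-372/7)² = 138384/49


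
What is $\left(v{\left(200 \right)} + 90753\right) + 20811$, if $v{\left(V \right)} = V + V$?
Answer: $111964$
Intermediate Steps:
$v{\left(V \right)} = 2 V$
$\left(v{\left(200 \right)} + 90753\right) + 20811 = \left(2 \cdot 200 + 90753\right) + 20811 = \left(400 + 90753\right) + 20811 = 91153 + 20811 = 111964$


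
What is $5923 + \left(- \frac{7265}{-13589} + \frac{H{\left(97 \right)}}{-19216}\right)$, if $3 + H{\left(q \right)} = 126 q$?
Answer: $\frac{1546624185001}{261126224} \approx 5922.9$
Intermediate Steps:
$H{\left(q \right)} = -3 + 126 q$
$5923 + \left(- \frac{7265}{-13589} + \frac{H{\left(97 \right)}}{-19216}\right) = 5923 + \left(- \frac{7265}{-13589} + \frac{-3 + 126 \cdot 97}{-19216}\right) = 5923 + \left(\left(-7265\right) \left(- \frac{1}{13589}\right) + \left(-3 + 12222\right) \left(- \frac{1}{19216}\right)\right) = 5923 + \left(\frac{7265}{13589} + 12219 \left(- \frac{1}{19216}\right)\right) = 5923 + \left(\frac{7265}{13589} - \frac{12219}{19216}\right) = 5923 - \frac{26439751}{261126224} = \frac{1546624185001}{261126224}$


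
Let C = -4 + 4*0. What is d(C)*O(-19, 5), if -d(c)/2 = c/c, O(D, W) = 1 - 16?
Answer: 30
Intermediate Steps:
O(D, W) = -15
C = -4 (C = -4 + 0 = -4)
d(c) = -2 (d(c) = -2*c/c = -2*1 = -2)
d(C)*O(-19, 5) = -2*(-15) = 30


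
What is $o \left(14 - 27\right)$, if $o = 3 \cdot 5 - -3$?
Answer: $-234$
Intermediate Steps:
$o = 18$ ($o = 15 + 3 = 18$)
$o \left(14 - 27\right) = 18 \left(14 - 27\right) = 18 \left(-13\right) = -234$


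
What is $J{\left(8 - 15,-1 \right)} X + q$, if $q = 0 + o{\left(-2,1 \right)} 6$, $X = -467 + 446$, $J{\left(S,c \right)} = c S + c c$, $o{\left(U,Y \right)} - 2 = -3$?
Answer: $-174$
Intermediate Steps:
$o{\left(U,Y \right)} = -1$ ($o{\left(U,Y \right)} = 2 - 3 = -1$)
$J{\left(S,c \right)} = c^{2} + S c$ ($J{\left(S,c \right)} = S c + c^{2} = c^{2} + S c$)
$X = -21$
$q = -6$ ($q = 0 - 6 = -6$)
$J{\left(8 - 15,-1 \right)} X + q = - (\left(8 - 15\right) - 1) \left(-21\right) - 6 = - (-7 - 1) \left(-21\right) - 6 = \left(-1\right) \left(-8\right) \left(-21\right) - 6 = 8 \left(-21\right) - 6 = -168 - 6 = -174$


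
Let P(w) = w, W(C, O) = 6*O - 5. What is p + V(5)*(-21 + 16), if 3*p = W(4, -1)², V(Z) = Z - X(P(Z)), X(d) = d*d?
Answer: 421/3 ≈ 140.33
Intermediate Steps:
W(C, O) = -5 + 6*O
X(d) = d²
V(Z) = Z - Z²
p = 121/3 (p = (-5 + 6*(-1))²/3 = (-5 - 6)²/3 = (⅓)*(-11)² = (⅓)*121 = 121/3 ≈ 40.333)
p + V(5)*(-21 + 16) = 121/3 + (5*(1 - 1*5))*(-21 + 16) = 121/3 + (5*(1 - 5))*(-5) = 121/3 + (5*(-4))*(-5) = 121/3 - 20*(-5) = 121/3 + 100 = 421/3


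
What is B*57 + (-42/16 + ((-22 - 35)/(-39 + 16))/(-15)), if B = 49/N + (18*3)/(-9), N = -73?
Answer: -25725671/67160 ≈ -383.05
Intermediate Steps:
B = -487/73 (B = 49/(-73) + (18*3)/(-9) = 49*(-1/73) + 54*(-⅑) = -49/73 - 6 = -487/73 ≈ -6.6712)
B*57 + (-42/16 + ((-22 - 35)/(-39 + 16))/(-15)) = -487/73*57 + (-42/16 + ((-22 - 35)/(-39 + 16))/(-15)) = -27759/73 + (-42*1/16 - 57/(-23)*(-1/15)) = -27759/73 + (-21/8 - 57*(-1/23)*(-1/15)) = -27759/73 + (-21/8 + (57/23)*(-1/15)) = -27759/73 + (-21/8 - 19/115) = -27759/73 - 2567/920 = -25725671/67160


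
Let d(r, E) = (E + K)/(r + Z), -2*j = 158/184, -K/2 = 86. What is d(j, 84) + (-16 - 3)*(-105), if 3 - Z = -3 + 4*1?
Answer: 560363/289 ≈ 1939.0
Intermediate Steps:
K = -172 (K = -2*86 = -172)
Z = 2 (Z = 3 - (-3 + 4*1) = 3 - (-3 + 4) = 3 - 1*1 = 3 - 1 = 2)
j = -79/184 ≈ -0.42935
d(r, E) = (-172 + E)/(2 + r) (d(r, E) = (E - 172)/(r + 2) = (-172 + E)/(2 + r))
d(j, 84) + (-16 - 3)*(-105) = (-172 + 84)/(2 - 79/184) + (-16 - 3)*(-105) = -88/(289/184) - 19*(-105) = (184/289)*(-88) + 1995 = -16192/289 + 1995 = 560363/289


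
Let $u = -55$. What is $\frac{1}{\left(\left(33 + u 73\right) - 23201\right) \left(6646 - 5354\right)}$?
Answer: $- \frac{1}{35120436} \approx -2.8473 \cdot 10^{-8}$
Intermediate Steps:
$\frac{1}{\left(\left(33 + u 73\right) - 23201\right) \left(6646 - 5354\right)} = \frac{1}{\left(\left(33 - 4015\right) - 23201\right) \left(6646 - 5354\right)} = \frac{1}{\left(\left(33 - 4015\right) - 23201\right) 1292} = \frac{1}{\left(-3982 - 23201\right) 1292} = \frac{1}{\left(-27183\right) 1292} = \frac{1}{-35120436} = - \frac{1}{35120436}$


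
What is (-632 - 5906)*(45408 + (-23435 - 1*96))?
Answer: -143031826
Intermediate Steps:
(-632 - 5906)*(45408 + (-23435 - 1*96)) = -6538*(45408 + (-23435 - 96)) = -6538*(45408 - 23531) = -6538*21877 = -143031826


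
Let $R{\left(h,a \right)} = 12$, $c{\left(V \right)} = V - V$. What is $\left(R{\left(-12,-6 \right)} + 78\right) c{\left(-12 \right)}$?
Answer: $0$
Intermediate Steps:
$c{\left(V \right)} = 0$
$\left(R{\left(-12,-6 \right)} + 78\right) c{\left(-12 \right)} = \left(12 + 78\right) 0 = 90 \cdot 0 = 0$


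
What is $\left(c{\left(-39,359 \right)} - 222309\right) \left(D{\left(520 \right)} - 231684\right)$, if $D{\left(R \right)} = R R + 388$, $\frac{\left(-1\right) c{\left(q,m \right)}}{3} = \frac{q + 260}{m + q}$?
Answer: $- \frac{43466260773}{5} \approx -8.6933 \cdot 10^{9}$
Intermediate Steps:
$c{\left(q,m \right)} = - \frac{3 \left(260 + q\right)}{m + q}$ ($c{\left(q,m \right)} = - 3 \frac{q + 260}{m + q} = - 3 \frac{260 + q}{m + q} = - \frac{3 \left(260 + q\right)}{m + q}$)
$D{\left(R \right)} = 388 + R^{2}$ ($D{\left(R \right)} = R^{2} + 388 = 388 + R^{2}$)
$\left(c{\left(-39,359 \right)} - 222309\right) \left(D{\left(520 \right)} - 231684\right) = \left(\frac{3 \left(-260 - -39\right)}{359 - 39} - 222309\right) \left(\left(388 + 520^{2}\right) - 231684\right) = \left(\frac{3 \left(-260 + 39\right)}{320} - 222309\right) \left(\left(388 + 270400\right) - 231684\right) = \left(3 \cdot \frac{1}{320} \left(-221\right) - 222309\right) \left(270788 - 231684\right) = \left(- \frac{663}{320} - 222309\right) 39104 = \left(- \frac{71139543}{320}\right) 39104 = - \frac{43466260773}{5}$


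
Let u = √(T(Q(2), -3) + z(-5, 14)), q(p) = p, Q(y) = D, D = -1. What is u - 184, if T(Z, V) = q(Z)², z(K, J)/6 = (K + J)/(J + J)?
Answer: -184 + √574/14 ≈ -182.29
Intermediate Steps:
Q(y) = -1
z(K, J) = 3*(J + K)/J (z(K, J) = 6*((K + J)/(J + J)) = 6*((J + K)/((2*J))) = 6*((J + K)*(1/(2*J))) = 6*((J + K)/(2*J)) = 3*(J + K)/J)
T(Z, V) = Z²
u = √574/14 (u = √((-1)² + (3 + 3*(-5)/14)) = √(1 + (3 + 3*(-5)*(1/14))) = √(1 + (3 - 15/14)) = √(1 + 27/14) = √(41/14) = √574/14 ≈ 1.7113)
u - 184 = √574/14 - 184 = -184 + √574/14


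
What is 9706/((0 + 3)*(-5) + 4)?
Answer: -9706/11 ≈ -882.36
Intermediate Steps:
9706/((0 + 3)*(-5) + 4) = 9706/(3*(-5) + 4) = 9706/(-15 + 4) = 9706/(-11) = -1/11*9706 = -9706/11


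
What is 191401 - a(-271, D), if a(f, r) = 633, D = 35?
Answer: 190768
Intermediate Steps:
191401 - a(-271, D) = 191401 - 1*633 = 191401 - 633 = 190768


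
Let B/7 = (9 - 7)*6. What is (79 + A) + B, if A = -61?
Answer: 102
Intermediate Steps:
B = 84 (B = 7*((9 - 7)*6) = 7*(2*6) = 7*12 = 84)
(79 + A) + B = (79 - 61) + 84 = 18 + 84 = 102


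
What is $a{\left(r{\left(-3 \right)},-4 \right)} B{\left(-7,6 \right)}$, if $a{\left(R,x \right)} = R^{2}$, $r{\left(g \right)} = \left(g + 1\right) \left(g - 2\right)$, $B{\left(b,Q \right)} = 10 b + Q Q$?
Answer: $-3400$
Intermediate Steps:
$B{\left(b,Q \right)} = Q^{2} + 10 b$ ($B{\left(b,Q \right)} = 10 b + Q^{2} = Q^{2} + 10 b$)
$r{\left(g \right)} = \left(1 + g\right) \left(-2 + g\right)$
$a{\left(r{\left(-3 \right)},-4 \right)} B{\left(-7,6 \right)} = \left(-2 + \left(-3\right)^{2} - -3\right)^{2} \left(6^{2} + 10 \left(-7\right)\right) = \left(-2 + 9 + 3\right)^{2} \left(36 - 70\right) = 10^{2} \left(-34\right) = 100 \left(-34\right) = -3400$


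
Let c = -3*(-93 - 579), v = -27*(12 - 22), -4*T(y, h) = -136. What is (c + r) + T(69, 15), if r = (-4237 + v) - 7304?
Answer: -9221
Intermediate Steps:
T(y, h) = 34 (T(y, h) = -¼*(-136) = 34)
v = 270 (v = -27*(-10) = 270)
c = 2016 (c = -3*(-672) = 2016)
r = -11271 (r = (-4237 + 270) - 7304 = -3967 - 7304 = -11271)
(c + r) + T(69, 15) = (2016 - 11271) + 34 = -9255 + 34 = -9221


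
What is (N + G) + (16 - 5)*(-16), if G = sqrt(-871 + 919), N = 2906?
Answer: 2730 + 4*sqrt(3) ≈ 2736.9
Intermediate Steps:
G = 4*sqrt(3) (G = sqrt(48) = 4*sqrt(3) ≈ 6.9282)
(N + G) + (16 - 5)*(-16) = (2906 + 4*sqrt(3)) + (16 - 5)*(-16) = (2906 + 4*sqrt(3)) + 11*(-16) = (2906 + 4*sqrt(3)) - 176 = 2730 + 4*sqrt(3)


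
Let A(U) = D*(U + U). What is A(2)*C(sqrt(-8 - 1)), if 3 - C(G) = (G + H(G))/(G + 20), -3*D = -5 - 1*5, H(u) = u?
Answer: 16120/409 - 1600*I/409 ≈ 39.413 - 3.912*I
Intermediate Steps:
D = 10/3 (D = -(-5 - 1*5)/3 = -(-5 - 5)/3 = -1/3*(-10) = 10/3 ≈ 3.3333)
A(U) = 20*U/3 (A(U) = 10*(U + U)/3 = 10*(2*U)/3 = 20*U/3)
C(G) = 3 - 2*G/(20 + G) (C(G) = 3 - (G + G)/(G + 20) = 3 - 2*G/(20 + G))
A(2)*C(sqrt(-8 - 1)) = ((20/3)*2)*((60 + sqrt(-8 - 1))/(20 + sqrt(-8 - 1))) = 40*((60 + sqrt(-9))/(20 + sqrt(-9)))/3 = 40*((60 + 3*I)/(20 + 3*I))/3 = 40*(((20 - 3*I)/409)*(60 + 3*I))/3 = 40*((20 - 3*I)*(60 + 3*I)/409)/3 = 40*(20 - 3*I)*(60 + 3*I)/1227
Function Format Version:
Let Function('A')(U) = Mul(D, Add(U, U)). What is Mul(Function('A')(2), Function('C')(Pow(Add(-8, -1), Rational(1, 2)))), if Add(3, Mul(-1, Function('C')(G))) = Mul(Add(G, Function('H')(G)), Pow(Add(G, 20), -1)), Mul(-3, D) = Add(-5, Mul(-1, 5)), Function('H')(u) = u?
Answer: Add(Rational(16120, 409), Mul(Rational(-1600, 409), I)) ≈ Add(39.413, Mul(-3.9120, I))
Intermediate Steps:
D = Rational(10, 3) (D = Mul(Rational(-1, 3), Add(-5, Mul(-1, 5))) = Mul(Rational(-1, 3), Add(-5, -5)) = Mul(Rational(-1, 3), -10) = Rational(10, 3) ≈ 3.3333)
Function('A')(U) = Mul(Rational(20, 3), U) (Function('A')(U) = Mul(Rational(10, 3), Add(U, U)) = Mul(Rational(10, 3), Mul(2, U)) = Mul(Rational(20, 3), U))
Function('C')(G) = Add(3, Mul(-2, G, Pow(Add(20, G), -1))) (Function('C')(G) = Add(3, Mul(-1, Mul(Add(G, G), Pow(Add(G, 20), -1)))) = Add(3, Mul(-1, Mul(Mul(2, G), Pow(Add(20, G), -1)))) = Add(3, Mul(-1, Mul(2, G, Pow(Add(20, G), -1)))) = Add(3, Mul(-2, G, Pow(Add(20, G), -1))))
Mul(Function('A')(2), Function('C')(Pow(Add(-8, -1), Rational(1, 2)))) = Mul(Mul(Rational(20, 3), 2), Mul(Pow(Add(20, Pow(Add(-8, -1), Rational(1, 2))), -1), Add(60, Pow(Add(-8, -1), Rational(1, 2))))) = Mul(Rational(40, 3), Mul(Pow(Add(20, Pow(-9, Rational(1, 2))), -1), Add(60, Pow(-9, Rational(1, 2))))) = Mul(Rational(40, 3), Mul(Pow(Add(20, Mul(3, I)), -1), Add(60, Mul(3, I)))) = Mul(Rational(40, 3), Mul(Mul(Rational(1, 409), Add(20, Mul(-3, I))), Add(60, Mul(3, I)))) = Mul(Rational(40, 3), Mul(Rational(1, 409), Add(20, Mul(-3, I)), Add(60, Mul(3, I)))) = Mul(Rational(40, 1227), Add(20, Mul(-3, I)), Add(60, Mul(3, I)))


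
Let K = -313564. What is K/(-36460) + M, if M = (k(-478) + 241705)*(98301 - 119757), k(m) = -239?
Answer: -47223853252649/9115 ≈ -5.1809e+9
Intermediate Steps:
M = -5180894496 (M = (-239 + 241705)*(98301 - 119757) = 241466*(-21456) = -5180894496)
K/(-36460) + M = -313564/(-36460) - 5180894496 = -313564*(-1/36460) - 5180894496 = 78391/9115 - 5180894496 = -47223853252649/9115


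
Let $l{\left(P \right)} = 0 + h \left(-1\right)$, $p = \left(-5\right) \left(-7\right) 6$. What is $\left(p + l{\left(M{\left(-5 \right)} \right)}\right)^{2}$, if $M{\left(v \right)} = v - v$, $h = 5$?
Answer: $42025$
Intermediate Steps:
$M{\left(v \right)} = 0$
$p = 210$ ($p = 35 \cdot 6 = 210$)
$l{\left(P \right)} = -5$ ($l{\left(P \right)} = 0 + 5 \left(-1\right) = 0 - 5 = -5$)
$\left(p + l{\left(M{\left(-5 \right)} \right)}\right)^{2} = \left(210 - 5\right)^{2} = 205^{2} = 42025$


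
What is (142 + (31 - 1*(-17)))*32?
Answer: 6080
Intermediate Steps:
(142 + (31 - 1*(-17)))*32 = (142 + (31 + 17))*32 = (142 + 48)*32 = 190*32 = 6080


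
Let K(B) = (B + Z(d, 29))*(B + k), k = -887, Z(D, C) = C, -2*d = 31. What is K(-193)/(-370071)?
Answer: -19680/41119 ≈ -0.47861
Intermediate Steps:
d = -31/2 (d = -½*31 = -31/2 ≈ -15.500)
K(B) = (-887 + B)*(29 + B) (K(B) = (B + 29)*(B - 887) = (29 + B)*(-887 + B) = (-887 + B)*(29 + B))
K(-193)/(-370071) = (-25723 + (-193)² - 858*(-193))/(-370071) = (-25723 + 37249 + 165594)*(-1/370071) = 177120*(-1/370071) = -19680/41119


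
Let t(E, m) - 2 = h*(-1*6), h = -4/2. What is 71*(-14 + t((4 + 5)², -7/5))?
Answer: 0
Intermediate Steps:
h = -2 (h = -4*½ = -2)
t(E, m) = 14 (t(E, m) = 2 - (-2)*6 = 2 - 2*(-6) = 2 + 12 = 14)
71*(-14 + t((4 + 5)², -7/5)) = 71*(-14 + 14) = 71*0 = 0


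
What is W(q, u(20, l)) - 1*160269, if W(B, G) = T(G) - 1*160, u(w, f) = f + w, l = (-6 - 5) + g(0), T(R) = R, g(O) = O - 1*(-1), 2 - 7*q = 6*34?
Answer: -160419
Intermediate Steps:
q = -202/7 (q = 2/7 - 6*34/7 = 2/7 - ⅐*204 = 2/7 - 204/7 = -202/7 ≈ -28.857)
g(O) = 1 + O (g(O) = O + 1 = 1 + O)
l = -10 (l = (-6 - 5) + (1 + 0) = -11 + 1 = -10)
W(B, G) = -160 + G (W(B, G) = G - 1*160 = G - 160 = -160 + G)
W(q, u(20, l)) - 1*160269 = (-160 + (-10 + 20)) - 1*160269 = (-160 + 10) - 160269 = -150 - 160269 = -160419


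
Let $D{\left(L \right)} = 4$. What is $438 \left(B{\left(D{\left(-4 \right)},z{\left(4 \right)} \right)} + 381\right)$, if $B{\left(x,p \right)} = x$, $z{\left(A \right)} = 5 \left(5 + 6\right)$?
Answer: $168630$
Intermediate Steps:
$z{\left(A \right)} = 55$ ($z{\left(A \right)} = 5 \cdot 11 = 55$)
$438 \left(B{\left(D{\left(-4 \right)},z{\left(4 \right)} \right)} + 381\right) = 438 \left(4 + 381\right) = 438 \cdot 385 = 168630$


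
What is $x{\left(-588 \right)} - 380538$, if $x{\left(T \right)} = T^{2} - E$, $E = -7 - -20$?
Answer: $-34807$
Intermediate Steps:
$E = 13$ ($E = -7 + 20 = 13$)
$x{\left(T \right)} = -13 + T^{2}$ ($x{\left(T \right)} = T^{2} - 13 = -13 + T^{2}$)
$x{\left(-588 \right)} - 380538 = \left(-13 + \left(-588\right)^{2}\right) - 380538 = \left(-13 + 345744\right) - 380538 = 345731 - 380538 = -34807$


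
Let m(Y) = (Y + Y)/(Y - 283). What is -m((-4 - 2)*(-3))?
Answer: 36/265 ≈ 0.13585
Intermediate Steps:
m(Y) = 2*Y/(-283 + Y) (m(Y) = (2*Y)/(-283 + Y) = 2*Y/(-283 + Y))
-m((-4 - 2)*(-3)) = -2*(-4 - 2)*(-3)/(-283 + (-4 - 2)*(-3)) = -2*(-6*(-3))/(-283 - 6*(-3)) = -2*18/(-283 + 18) = -2*18/(-265) = -2*18*(-1)/265 = -1*(-36/265) = 36/265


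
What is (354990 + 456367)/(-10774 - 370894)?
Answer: -811357/381668 ≈ -2.1258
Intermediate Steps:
(354990 + 456367)/(-10774 - 370894) = 811357/(-381668) = 811357*(-1/381668) = -811357/381668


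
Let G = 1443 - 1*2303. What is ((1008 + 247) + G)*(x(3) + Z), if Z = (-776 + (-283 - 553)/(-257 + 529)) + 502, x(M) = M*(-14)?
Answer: -8570315/68 ≈ -1.2603e+5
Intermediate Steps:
x(M) = -14*M
Z = -18841/68 (Z = (-776 - 836/272) + 502 = (-776 - 836*1/272) + 502 = (-776 - 209/68) + 502 = -52977/68 + 502 = -18841/68 ≈ -277.07)
G = -860 (G = 1443 - 2303 = -860)
((1008 + 247) + G)*(x(3) + Z) = ((1008 + 247) - 860)*(-14*3 - 18841/68) = (1255 - 860)*(-42 - 18841/68) = 395*(-21697/68) = -8570315/68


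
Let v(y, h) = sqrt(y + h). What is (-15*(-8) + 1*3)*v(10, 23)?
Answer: 123*sqrt(33) ≈ 706.58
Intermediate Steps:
v(y, h) = sqrt(h + y)
(-15*(-8) + 1*3)*v(10, 23) = (-15*(-8) + 1*3)*sqrt(23 + 10) = (120 + 3)*sqrt(33) = 123*sqrt(33)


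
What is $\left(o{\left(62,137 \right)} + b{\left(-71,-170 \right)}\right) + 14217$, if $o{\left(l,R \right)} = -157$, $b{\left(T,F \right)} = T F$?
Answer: $26130$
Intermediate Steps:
$b{\left(T,F \right)} = F T$
$\left(o{\left(62,137 \right)} + b{\left(-71,-170 \right)}\right) + 14217 = \left(-157 - -12070\right) + 14217 = \left(-157 + 12070\right) + 14217 = 11913 + 14217 = 26130$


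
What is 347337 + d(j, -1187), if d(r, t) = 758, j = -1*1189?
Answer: 348095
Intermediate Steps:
j = -1189
347337 + d(j, -1187) = 347337 + 758 = 348095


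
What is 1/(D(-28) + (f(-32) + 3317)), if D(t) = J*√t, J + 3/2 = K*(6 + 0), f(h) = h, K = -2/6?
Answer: 3285/10791568 + 7*I*√7/10791568 ≈ 0.0003044 + 1.7162e-6*I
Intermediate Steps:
K = -⅓ (K = -2*⅙ = -⅓ ≈ -0.33333)
J = -7/2 (J = -3/2 - (6 + 0)/3 = -3/2 - ⅓*6 = -3/2 - 2 = -7/2 ≈ -3.5000)
D(t) = -7*√t/2
1/(D(-28) + (f(-32) + 3317)) = 1/(-7*I*√7 + (-32 + 3317)) = 1/(-7*I*√7 + 3285) = 1/(3285 - 7*I*√7)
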